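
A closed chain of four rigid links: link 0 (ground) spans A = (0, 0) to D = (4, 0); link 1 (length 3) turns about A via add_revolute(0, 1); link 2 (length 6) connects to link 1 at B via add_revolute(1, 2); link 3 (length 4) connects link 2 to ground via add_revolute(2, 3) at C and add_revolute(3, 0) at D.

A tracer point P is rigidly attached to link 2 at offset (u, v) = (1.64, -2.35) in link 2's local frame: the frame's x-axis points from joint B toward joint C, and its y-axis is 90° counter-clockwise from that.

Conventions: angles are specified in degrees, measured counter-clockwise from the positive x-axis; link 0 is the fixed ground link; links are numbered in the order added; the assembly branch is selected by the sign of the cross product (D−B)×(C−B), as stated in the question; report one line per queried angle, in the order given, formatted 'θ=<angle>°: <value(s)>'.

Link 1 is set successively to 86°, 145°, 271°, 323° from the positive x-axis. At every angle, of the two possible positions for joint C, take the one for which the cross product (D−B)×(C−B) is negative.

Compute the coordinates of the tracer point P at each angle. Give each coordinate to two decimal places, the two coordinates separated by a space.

A=(0,0), D=(4.00,0)
θ=86°: B = A + 3.00·(cos86°, sin86°) = (0.2093, 2.9927)
θ=86°: |BD| = 4.8297
θ=86°: circle(B,6.00) ∩ circle(D,4.00): a=4.4854, h=3.9852
θ=86°:   candidates: C₊=(6.1991,3.3412) cross=19.247; C₋=(1.2604,-2.9145) cross=-19.247
θ=86°:   branch - wants cross < 0 → take C=(1.2604,-2.9145) (cross=-19.247)
θ=86°: ex = (C−B)/|BC| = (0.1752,-0.9845); ey = (0.9845,0.1752)
θ=86°: P = B + 1.64·ex + -2.35·ey = (-1.8171,0.9664)
θ=145°: B = A + 3.00·(cos145°, sin145°) = (-2.4575, 1.7207)
θ=145°: |BD| = 6.6828
θ=145°: circle(B,6.00) ∩ circle(D,4.00): a=4.8378, h=3.5491
θ=145°:   candidates: C₊=(3.1310,3.9045) cross=23.718; C₋=(1.3034,-2.9543) cross=-23.718
θ=145°:   branch - wants cross < 0 → take C=(1.3034,-2.9543) (cross=-23.718)
θ=145°: ex = (C−B)/|BC| = (0.6268,-0.7792); ey = (0.7792,0.6268)
θ=145°: P = B + 1.64·ex + -2.35·ey = (-3.2606,-1.0301)
θ=271°: B = A + 3.00·(cos271°, sin271°) = (0.0524, -2.9995)
θ=271°: |BD| = 4.9579
θ=271°: circle(B,6.00) ∩ circle(D,4.00): a=4.4959, h=3.9732
θ=271°:   candidates: C₊=(1.2283,2.8841) cross=19.699; C₋=(6.0359,-3.4431) cross=-19.699
θ=271°:   branch - wants cross < 0 → take C=(6.0359,-3.4431) (cross=-19.699)
θ=271°: ex = (C−B)/|BC| = (0.9973,-0.0739); ey = (0.0739,0.9973)
θ=271°: P = B + 1.64·ex + -2.35·ey = (1.5141,-5.4644)
θ=323°: B = A + 3.00·(cos323°, sin323°) = (2.3959, -1.8054)
θ=323°: |BD| = 2.4151
θ=323°: circle(B,6.00) ∩ circle(D,4.00): a=5.3482, h=2.7198
θ=323°:   candidates: C₊=(3.9149,3.9991) cross=6.569; C₋=(7.9813,0.3862) cross=-6.569
θ=323°:   branch - wants cross < 0 → take C=(7.9813,0.3862) (cross=-6.569)
θ=323°: ex = (C−B)/|BC| = (0.9309,0.3653); ey = (-0.3653,0.9309)
θ=323°: P = B + 1.64·ex + -2.35·ey = (4.7810,-3.3940)

θ=86°: -1.82 0.97
θ=145°: -3.26 -1.03
θ=271°: 1.51 -5.46
θ=323°: 4.78 -3.39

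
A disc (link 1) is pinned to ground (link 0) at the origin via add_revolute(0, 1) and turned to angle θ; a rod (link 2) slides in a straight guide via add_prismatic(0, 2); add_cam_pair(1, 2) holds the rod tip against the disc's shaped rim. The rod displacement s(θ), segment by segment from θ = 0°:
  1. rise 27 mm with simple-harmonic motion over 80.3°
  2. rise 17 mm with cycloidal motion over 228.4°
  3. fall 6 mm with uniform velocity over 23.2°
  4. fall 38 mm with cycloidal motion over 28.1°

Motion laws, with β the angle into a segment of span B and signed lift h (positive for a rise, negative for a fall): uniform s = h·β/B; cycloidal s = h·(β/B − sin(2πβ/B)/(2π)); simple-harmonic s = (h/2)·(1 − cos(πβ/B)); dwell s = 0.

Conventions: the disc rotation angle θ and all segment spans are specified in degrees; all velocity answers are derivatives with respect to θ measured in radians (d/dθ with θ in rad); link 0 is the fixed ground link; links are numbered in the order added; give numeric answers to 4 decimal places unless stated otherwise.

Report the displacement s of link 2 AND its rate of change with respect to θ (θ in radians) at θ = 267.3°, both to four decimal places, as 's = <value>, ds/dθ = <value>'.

segment 1 (0° to 80.3°, simple-harmonic, h = 27) is passed completely: s = 0.0000 + (27) = 27.0000
θ = 267.3° falls in segment 2 (80.3° to 308.7°, cycloidal, h = 17): β = 267.3 − 80.3 = 187°, B = 228.4°; Δs = 17·(0.8187 − sin(2π·0.8187)/(2π)) = 16.3757; s = 27.0000 + 16.3757 = 43.3757
velocity in seg [80.3°–308.7°] (cycloidal), θ in radians: β = 187° = 3.2638 rad, B = 228.4° = 3.9863 rad; ds/dθ = (h/B)(1 − cos(2πβ/B)) = (17/3.9863)(1 − cos(2π·0.8187)) = 2.479434 mm/rad

s = 43.3757, ds/dθ = 2.4794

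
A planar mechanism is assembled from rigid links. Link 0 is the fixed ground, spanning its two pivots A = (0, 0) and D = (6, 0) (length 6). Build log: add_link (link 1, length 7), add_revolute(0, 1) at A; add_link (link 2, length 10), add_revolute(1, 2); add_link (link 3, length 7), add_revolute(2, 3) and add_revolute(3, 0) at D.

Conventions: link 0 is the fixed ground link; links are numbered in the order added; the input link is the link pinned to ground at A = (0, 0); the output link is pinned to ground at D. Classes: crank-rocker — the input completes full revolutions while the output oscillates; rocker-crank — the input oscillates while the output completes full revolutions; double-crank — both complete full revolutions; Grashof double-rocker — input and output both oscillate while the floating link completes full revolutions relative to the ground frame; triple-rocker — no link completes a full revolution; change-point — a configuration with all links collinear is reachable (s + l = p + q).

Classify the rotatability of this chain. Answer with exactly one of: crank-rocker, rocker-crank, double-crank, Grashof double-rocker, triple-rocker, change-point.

lengths: ground=6, input=7, coupler=10, output=7
sorted: s=6 (shortest), l=10 (longest), p+q=14
s + l = 16 vs p + q = 14
s + l > p + q → non-Grashof → no link fully rotates → triple-rocker

triple-rocker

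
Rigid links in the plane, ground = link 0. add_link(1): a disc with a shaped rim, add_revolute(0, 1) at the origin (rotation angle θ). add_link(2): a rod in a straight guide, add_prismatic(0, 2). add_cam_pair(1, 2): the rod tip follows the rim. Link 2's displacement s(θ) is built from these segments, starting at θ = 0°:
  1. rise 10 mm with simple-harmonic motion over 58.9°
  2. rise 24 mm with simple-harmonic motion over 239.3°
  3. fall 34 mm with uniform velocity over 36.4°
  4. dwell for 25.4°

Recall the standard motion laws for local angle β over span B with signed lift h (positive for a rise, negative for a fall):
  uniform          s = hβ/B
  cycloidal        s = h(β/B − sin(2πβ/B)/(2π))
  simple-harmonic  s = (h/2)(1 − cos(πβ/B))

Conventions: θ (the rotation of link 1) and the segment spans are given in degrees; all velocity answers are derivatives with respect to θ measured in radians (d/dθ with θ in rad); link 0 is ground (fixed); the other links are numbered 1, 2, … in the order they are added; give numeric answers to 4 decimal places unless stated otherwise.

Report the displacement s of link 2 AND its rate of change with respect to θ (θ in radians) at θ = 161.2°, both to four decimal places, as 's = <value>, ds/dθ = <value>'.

segment 1 (0° to 58.9°, simple-harmonic, h = 10) is passed completely: s = 0.0000 + (10) = 10.0000
θ = 161.2° falls in segment 2 (58.9° to 298.2°, simple-harmonic, h = 24): β = 161.2 − 58.9 = 102.3°, B = 239.3°; Δs = 24/2·(1 − cos(π·0.4275)) = 9.2903; s = 10.0000 + 9.2903 = 19.2903
velocity in seg [58.9°–298.2°] (simple-harmonic), θ in radians: β = 102.3° = 1.7855 rad, B = 239.3° = 4.1766 rad; ds/dθ = (πh/(2B)) sin(πβ/B) = (π·24/(2·4.1766)) sin(π·0.4275) = 8.793187 mm/rad

s = 19.2903, ds/dθ = 8.7932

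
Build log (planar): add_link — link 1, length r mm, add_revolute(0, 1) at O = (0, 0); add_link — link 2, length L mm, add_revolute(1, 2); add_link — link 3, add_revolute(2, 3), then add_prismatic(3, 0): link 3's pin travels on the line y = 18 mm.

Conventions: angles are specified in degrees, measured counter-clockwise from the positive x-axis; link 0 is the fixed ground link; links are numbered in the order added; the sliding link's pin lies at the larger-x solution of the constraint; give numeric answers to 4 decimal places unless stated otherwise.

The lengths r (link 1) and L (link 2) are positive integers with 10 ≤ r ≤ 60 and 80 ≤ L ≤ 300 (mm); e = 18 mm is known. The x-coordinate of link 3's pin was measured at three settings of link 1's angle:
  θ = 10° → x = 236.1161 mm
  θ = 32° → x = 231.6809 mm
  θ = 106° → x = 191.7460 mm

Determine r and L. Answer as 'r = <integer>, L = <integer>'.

constraint per measurement: (x − r cos θ)² + (r sin θ − e)² = L²
subtracting the θ₁ and θ₂ equations cancels the r² and L² terms:
r = (x₁² − x₂²) / (2[(x₁cos θ₁ + e sin θ₁) − (x₂cos θ₂ + e sin θ₂)]) = 35.0001 → r = 35
L² = (x₁ − r cos θ₁)² + (r sin θ₁ − e)² = 40803.9884 → L = 202.0000 → L = 202
check at θ₃=106°: x = 191.7460 (printed 191.7460) ✓

r = 35, L = 202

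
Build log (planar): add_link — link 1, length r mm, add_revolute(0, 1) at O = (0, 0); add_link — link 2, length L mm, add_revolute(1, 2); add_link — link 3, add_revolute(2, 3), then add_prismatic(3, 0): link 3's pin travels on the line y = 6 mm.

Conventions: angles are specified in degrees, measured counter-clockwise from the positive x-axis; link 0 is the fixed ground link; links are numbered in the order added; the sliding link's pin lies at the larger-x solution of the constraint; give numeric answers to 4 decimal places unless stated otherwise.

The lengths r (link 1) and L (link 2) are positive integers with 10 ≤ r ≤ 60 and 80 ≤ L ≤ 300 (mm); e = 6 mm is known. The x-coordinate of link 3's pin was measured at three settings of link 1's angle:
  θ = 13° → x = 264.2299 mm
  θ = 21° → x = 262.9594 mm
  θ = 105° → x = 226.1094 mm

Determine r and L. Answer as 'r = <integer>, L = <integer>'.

constraint per measurement: (x − r cos θ)² + (r sin θ − e)² = L²
subtracting the θ₁ and θ₂ equations cancels the r² and L² terms:
r = (x₁² − x₂²) / (2[(x₁cos θ₁ + e sin θ₁) − (x₂cos θ₂ + e sin θ₂)]) = 29.9994 → r = 30
L² = (x₁ − r cos θ₁)² + (r sin θ₁ − e)² = 55224.9954 → L = 235.0000 → L = 235
check at θ₃=105°: x = 226.1094 (printed 226.1094) ✓

r = 30, L = 235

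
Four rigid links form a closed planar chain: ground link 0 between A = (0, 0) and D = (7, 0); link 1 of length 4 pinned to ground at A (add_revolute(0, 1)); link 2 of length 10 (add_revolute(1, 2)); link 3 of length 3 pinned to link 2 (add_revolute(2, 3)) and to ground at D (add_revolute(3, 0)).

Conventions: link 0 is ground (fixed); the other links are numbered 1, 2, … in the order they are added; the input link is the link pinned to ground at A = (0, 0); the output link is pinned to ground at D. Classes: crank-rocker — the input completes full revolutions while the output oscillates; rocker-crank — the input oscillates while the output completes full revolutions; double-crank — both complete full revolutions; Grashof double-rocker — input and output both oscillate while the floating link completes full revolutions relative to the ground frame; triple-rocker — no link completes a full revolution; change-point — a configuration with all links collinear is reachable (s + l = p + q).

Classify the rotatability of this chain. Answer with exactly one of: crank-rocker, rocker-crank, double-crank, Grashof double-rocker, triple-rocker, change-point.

lengths: ground=7, input=4, coupler=10, output=3
sorted: s=3 (shortest), l=10 (longest), p+q=11
s + l = 13 vs p + q = 11
s + l > p + q → non-Grashof → no link fully rotates → triple-rocker

triple-rocker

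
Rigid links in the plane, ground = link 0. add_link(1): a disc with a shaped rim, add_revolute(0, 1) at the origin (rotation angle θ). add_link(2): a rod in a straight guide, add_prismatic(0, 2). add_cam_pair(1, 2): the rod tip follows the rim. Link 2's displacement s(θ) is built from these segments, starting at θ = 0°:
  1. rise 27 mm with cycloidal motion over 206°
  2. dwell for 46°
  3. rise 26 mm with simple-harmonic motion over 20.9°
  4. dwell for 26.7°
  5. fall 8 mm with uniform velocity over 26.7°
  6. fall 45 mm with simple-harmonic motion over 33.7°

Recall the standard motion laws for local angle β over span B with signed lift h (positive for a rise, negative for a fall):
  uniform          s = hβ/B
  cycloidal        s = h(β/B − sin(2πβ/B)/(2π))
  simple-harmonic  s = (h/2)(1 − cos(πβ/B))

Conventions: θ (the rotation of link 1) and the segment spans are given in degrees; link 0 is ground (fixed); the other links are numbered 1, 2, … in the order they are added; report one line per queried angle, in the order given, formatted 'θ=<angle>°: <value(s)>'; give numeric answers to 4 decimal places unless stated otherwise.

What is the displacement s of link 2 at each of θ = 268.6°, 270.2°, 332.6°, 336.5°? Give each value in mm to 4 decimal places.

segment 1 (0° to 206°, cycloidal, h = 27) is passed completely: s = 0.0000 + (27) = 27.0000
segment 2 (206° to 252°, dwell): s unchanged at 27.0000
θ = 268.6° falls in segment 3 (252° to 272.9°, simple-harmonic, h = 26): β = 268.6 − 252 = 16.6°, B = 20.9°; Δs = 26/2·(1 − cos(π·0.7943)) = 23.3777; s = 27.0000 + 23.3777 = 50.3777
θ = 270.2° falls in segment 3 (252° to 272.9°, simple-harmonic, h = 26): β = 270.2 − 252 = 18.2°, B = 20.9°; Δs = 26/2·(1 − cos(π·0.8708)) = 24.9440; s = 27.0000 + 24.9440 = 51.9440
segment 3 (252° to 272.9°, simple-harmonic, h = 26) is passed completely: s = 27.0000 + (26) = 53.0000
segment 4 (272.9° to 299.6°, dwell): s unchanged at 53.0000
segment 5 (299.6° to 326.3°, uniform, h = -8) is passed completely: s = 53.0000 + (-8) = 45.0000
θ = 332.6° falls in segment 6 (326.3° to 360°, simple-harmonic, h = -45): β = 332.6 − 326.3 = 6.3°, B = 33.7°; Δs = -45/2·(1 − cos(π·0.1869)) = -3.7701; s = 45.0000 − 3.7701 = 41.2299
θ = 336.5° falls in segment 6 (326.3° to 360°, simple-harmonic, h = -45): β = 336.5 − 326.3 = 10.2°, B = 33.7°; Δs = -45/2·(1 − cos(π·0.3027)) = -9.4280; s = 45.0000 − 9.4280 = 35.5720

θ=268.6°: 50.3777
θ=270.2°: 51.9440
θ=332.6°: 41.2299
θ=336.5°: 35.5720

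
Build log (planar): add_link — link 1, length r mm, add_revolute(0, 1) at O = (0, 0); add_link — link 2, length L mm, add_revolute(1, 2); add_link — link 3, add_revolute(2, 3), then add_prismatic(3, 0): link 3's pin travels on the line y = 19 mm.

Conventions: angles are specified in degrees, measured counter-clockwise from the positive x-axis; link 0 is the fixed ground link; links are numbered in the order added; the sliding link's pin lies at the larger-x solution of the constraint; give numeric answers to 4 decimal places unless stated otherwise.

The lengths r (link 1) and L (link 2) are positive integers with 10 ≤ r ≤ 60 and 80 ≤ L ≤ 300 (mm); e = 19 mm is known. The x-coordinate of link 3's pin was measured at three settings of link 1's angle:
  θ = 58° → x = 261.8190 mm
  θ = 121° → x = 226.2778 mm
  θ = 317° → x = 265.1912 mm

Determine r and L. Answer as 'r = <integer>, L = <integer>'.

constraint per measurement: (x − r cos θ)² + (r sin θ − e)² = L²
subtracting the θ₁ and θ₂ equations cancels the r² and L² terms:
r = (x₁² − x₂²) / (2[(x₁cos θ₁ + e sin θ₁) − (x₂cos θ₂ + e sin θ₂)]) = 33.9999 → r = 34
L² = (x₁ − r cos θ₁)² + (r sin θ₁ − e)² = 59535.9913 → L = 244.0000 → L = 244
check at θ₃=317°: x = 265.1912 (printed 265.1912) ✓

r = 34, L = 244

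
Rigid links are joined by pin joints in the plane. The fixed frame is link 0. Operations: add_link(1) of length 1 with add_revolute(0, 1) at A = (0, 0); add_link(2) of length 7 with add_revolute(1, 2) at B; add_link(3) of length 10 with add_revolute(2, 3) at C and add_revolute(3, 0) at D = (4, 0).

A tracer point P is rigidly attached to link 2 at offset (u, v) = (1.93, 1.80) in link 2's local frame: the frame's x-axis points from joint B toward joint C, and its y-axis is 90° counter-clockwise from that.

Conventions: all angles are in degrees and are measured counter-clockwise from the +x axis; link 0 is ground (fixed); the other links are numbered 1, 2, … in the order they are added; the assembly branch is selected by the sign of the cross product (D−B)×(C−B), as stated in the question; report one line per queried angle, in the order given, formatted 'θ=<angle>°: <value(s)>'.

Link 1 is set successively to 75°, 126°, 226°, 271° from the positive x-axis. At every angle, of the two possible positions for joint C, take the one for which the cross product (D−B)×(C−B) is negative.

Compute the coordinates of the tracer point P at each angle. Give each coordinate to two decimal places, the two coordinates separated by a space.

A=(0,0), D=(4.00,0)
θ=75°: B = A + 1.00·(cos75°, sin75°) = (0.2588, 0.9659)
θ=75°: |BD| = 3.8639
θ=75°: circle(B,7.00) ∩ circle(D,10.00): a=-4.6677, h=5.2166
θ=75°:   candidates: C₊=(-2.9566,7.1837) cross=20.156; C₋=(-5.5647,-2.9182) cross=-20.156
θ=75°:   branch - wants cross < 0 → take C=(-5.5647,-2.9182) (cross=-20.156)
θ=75°: ex = (C−B)/|BC| = (-0.8319,-0.5549); ey = (0.5549,-0.8319)
θ=75°: P = B + 1.93·ex + 1.80·ey = (-0.3481,-1.6025)
θ=126°: B = A + 1.00·(cos126°, sin126°) = (-0.5878, 0.8090)
θ=126°: |BD| = 4.6586
θ=126°: circle(B,7.00) ∩ circle(D,10.00): a=-3.1445, h=6.2540
θ=126°:   candidates: C₊=(-2.5984,7.5140) cross=29.135; C₋=(-4.7706,-4.8038) cross=-29.135
θ=126°:   branch - wants cross < 0 → take C=(-4.7706,-4.8038) (cross=-29.135)
θ=126°: ex = (C−B)/|BC| = (-0.5975,-0.8018); ey = (0.8018,-0.5975)
θ=126°: P = B + 1.93·ex + 1.80·ey = (-0.2977,-1.8141)
θ=226°: B = A + 1.00·(cos226°, sin226°) = (-0.6947, -0.7193)
θ=226°: |BD| = 4.7494
θ=226°: circle(B,7.00) ∩ circle(D,10.00): a=-2.9943, h=6.3272
θ=226°:   candidates: C₊=(-4.6127,5.0814) cross=30.051; C₋=(-2.6961,-7.4271) cross=-30.051
θ=226°:   branch - wants cross < 0 → take C=(-2.6961,-7.4271) (cross=-30.051)
θ=226°: ex = (C−B)/|BC| = (-0.2859,-0.9583); ey = (0.9583,-0.2859)
θ=226°: P = B + 1.93·ex + 1.80·ey = (0.4784,-3.0834)
θ=271°: B = A + 1.00·(cos271°, sin271°) = (0.0175, -0.9998)
θ=271°: |BD| = 4.1061
θ=271°: circle(B,7.00) ∩ circle(D,10.00): a=-4.1571, h=5.6319
θ=271°:   candidates: C₊=(-5.3859,3.4503) cross=23.125; C₋=(-2.6432,-7.4745) cross=-23.125
θ=271°:   branch - wants cross < 0 → take C=(-2.6432,-7.4745) (cross=-23.125)
θ=271°: ex = (C−B)/|BC| = (-0.3801,-0.9249); ey = (0.9249,-0.3801)
θ=271°: P = B + 1.93·ex + 1.80·ey = (0.9488,-3.4692)

θ=75°: -0.35 -1.60
θ=126°: -0.30 -1.81
θ=226°: 0.48 -3.08
θ=271°: 0.95 -3.47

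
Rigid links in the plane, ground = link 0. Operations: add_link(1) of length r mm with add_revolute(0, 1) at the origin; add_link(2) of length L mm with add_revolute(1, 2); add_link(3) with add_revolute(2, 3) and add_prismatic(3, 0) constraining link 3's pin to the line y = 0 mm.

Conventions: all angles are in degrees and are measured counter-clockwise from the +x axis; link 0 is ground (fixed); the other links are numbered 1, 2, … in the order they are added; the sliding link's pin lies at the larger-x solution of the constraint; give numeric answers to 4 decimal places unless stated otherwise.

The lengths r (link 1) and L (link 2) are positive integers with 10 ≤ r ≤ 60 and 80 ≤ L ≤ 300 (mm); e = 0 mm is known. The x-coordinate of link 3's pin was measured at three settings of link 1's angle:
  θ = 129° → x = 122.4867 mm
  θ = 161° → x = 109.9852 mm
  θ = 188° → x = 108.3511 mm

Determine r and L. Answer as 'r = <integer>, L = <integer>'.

constraint per measurement: (x − r cos θ)² + (r sin θ − e)² = L²
subtracting the θ₁ and θ₂ equations cancels the r² and L² terms:
r = (x₁² − x₂²) / (2[(x₁cos θ₁ + e sin θ₁) − (x₂cos θ₂ + e sin θ₂)]) = 54.0001 → r = 54
L² = (x₁ − r cos θ₁)² + (r sin θ₁ − e)² = 26243.9965 → L = 162.0000 → L = 162
check at θ₃=188°: x = 108.3511 (printed 108.3511) ✓

r = 54, L = 162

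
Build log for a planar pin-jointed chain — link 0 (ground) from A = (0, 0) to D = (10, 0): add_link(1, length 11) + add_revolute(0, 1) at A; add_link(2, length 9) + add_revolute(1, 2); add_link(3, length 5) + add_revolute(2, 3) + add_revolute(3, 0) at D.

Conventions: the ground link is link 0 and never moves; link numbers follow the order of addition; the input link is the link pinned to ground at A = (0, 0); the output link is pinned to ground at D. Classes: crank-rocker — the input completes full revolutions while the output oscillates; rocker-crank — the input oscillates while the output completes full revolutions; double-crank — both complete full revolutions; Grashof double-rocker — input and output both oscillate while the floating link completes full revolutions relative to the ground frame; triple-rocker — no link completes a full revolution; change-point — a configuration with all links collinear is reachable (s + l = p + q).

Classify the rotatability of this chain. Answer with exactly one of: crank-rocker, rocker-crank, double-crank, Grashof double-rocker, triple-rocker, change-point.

lengths: ground=10, input=11, coupler=9, output=5
sorted: s=5 (shortest), l=11 (longest), p+q=19
s + l = 16 vs p + q = 19
s + l < p + q (Grashof) with shortest = output link → rocker-crank

rocker-crank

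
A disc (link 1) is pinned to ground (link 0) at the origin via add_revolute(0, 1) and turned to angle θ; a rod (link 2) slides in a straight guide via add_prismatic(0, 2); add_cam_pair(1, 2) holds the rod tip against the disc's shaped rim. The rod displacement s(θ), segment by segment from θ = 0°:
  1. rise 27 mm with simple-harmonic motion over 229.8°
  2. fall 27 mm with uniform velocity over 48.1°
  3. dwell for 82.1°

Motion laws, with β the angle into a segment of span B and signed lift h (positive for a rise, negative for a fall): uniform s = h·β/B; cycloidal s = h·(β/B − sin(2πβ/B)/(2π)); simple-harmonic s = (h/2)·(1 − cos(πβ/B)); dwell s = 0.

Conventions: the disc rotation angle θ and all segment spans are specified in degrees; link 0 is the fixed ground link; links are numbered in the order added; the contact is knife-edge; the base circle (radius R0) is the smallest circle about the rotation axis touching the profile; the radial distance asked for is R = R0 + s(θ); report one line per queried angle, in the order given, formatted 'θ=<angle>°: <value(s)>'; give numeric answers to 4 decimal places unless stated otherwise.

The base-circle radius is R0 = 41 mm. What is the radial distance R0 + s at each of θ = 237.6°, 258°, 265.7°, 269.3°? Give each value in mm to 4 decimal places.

segment 1 (0° to 229.8°, simple-harmonic, h = 27) is passed completely: s = 0.0000 + (27) = 27.0000
θ = 237.6° falls in segment 2 (229.8° to 277.9°, uniform, h = -27): β = 237.6 − 229.8 = 7.8°, B = 48.1°; Δs = -27·7.8/48.1 = -4.3784; s = 27.0000 − 4.3784 = 22.6216
θ = 258° falls in segment 2 (229.8° to 277.9°, uniform, h = -27): β = 258 − 229.8 = 28.2°, B = 48.1°; Δs = -27·28.2/48.1 = -15.8295; s = 27.0000 − 15.8295 = 11.1705
θ = 265.7° falls in segment 2 (229.8° to 277.9°, uniform, h = -27): β = 265.7 − 229.8 = 35.9°, B = 48.1°; Δs = -27·35.9/48.1 = -20.1518; s = 27.0000 − 20.1518 = 6.8482
θ = 269.3° falls in segment 2 (229.8° to 277.9°, uniform, h = -27): β = 269.3 − 229.8 = 39.5°, B = 48.1°; Δs = -27·39.5/48.1 = -22.1726; s = 27.0000 − 22.1726 = 4.8274
θ=237.6°: R = R0 + s = 41 + 22.6216 = 63.6216
θ=258°: R = R0 + s = 41 + 11.1705 = 52.1705
θ=265.7°: R = R0 + s = 41 + 6.8482 = 47.8482
θ=269.3°: R = R0 + s = 41 + 4.8274 = 45.8274

θ=237.6°: 63.6216
θ=258°: 52.1705
θ=265.7°: 47.8482
θ=269.3°: 45.8274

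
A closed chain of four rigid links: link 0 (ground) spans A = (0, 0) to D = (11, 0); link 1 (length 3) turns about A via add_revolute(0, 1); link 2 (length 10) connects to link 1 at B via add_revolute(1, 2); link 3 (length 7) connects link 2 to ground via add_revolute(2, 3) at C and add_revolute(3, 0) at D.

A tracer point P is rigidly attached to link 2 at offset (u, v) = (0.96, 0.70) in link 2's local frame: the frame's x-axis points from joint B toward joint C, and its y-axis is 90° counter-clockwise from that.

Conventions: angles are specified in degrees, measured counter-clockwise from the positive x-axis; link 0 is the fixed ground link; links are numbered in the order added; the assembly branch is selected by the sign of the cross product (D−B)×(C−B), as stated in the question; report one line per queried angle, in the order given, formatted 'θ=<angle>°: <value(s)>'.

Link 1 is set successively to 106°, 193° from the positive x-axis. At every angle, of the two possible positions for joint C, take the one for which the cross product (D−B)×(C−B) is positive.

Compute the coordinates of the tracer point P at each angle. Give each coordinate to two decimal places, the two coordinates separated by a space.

A=(0,0), D=(11.00,0)
θ=106°: B = A + 3.00·(cos106°, sin106°) = (-0.8269, 2.8838)
θ=106°: |BD| = 12.1734
θ=106°: circle(B,10.00) ∩ circle(D,7.00): a=8.1814, h=5.7501
θ=106°:   candidates: C₊=(8.4838,6.5321) cross=69.999; C₋=(5.7595,-4.6408) cross=-69.999
θ=106°:   branch + wants cross > 0 → take C=(8.4838,6.5321) (cross=69.999)
θ=106°: ex = (C−B)/|BC| = (0.9311,0.3648); ey = (-0.3648,0.9311)
θ=106°: P = B + 0.96·ex + 0.70·ey = (-0.1885,3.8858)
θ=193°: B = A + 3.00·(cos193°, sin193°) = (-2.9231, -0.6749)
θ=193°: |BD| = 13.9395
θ=193°: circle(B,10.00) ∩ circle(D,7.00): a=8.7991, h=4.7515
θ=193°:   candidates: C₊=(5.6356,4.4970) cross=66.233; C₋=(6.0957,-4.9948) cross=-66.233
θ=193°:   branch + wants cross > 0 → take C=(5.6356,4.4970) (cross=66.233)
θ=193°: ex = (C−B)/|BC| = (0.8559,0.5172); ey = (-0.5172,0.8559)
θ=193°: P = B + 0.96·ex + 0.70·ey = (-2.4635,0.4208)

θ=106°: -0.19 3.89
θ=193°: -2.46 0.42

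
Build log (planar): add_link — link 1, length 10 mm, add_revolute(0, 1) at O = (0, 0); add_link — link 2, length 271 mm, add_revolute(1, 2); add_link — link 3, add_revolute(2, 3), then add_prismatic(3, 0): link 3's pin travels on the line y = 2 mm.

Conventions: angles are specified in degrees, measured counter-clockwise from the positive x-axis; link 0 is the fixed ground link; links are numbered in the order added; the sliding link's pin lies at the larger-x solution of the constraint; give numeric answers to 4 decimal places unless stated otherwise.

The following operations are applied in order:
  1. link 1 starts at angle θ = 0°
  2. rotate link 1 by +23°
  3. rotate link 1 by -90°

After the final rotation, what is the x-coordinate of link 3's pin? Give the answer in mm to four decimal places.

geometry: r = 10 mm, L = 271 mm, e = 2 mm; θ starts at 0°
rotate link 1 by +23°: θ ← 0° +23° = 23°
rotate link 1 by -90°: θ ← 23° -90° = -67°
crank pin P = (r cos θ, r sin θ) = (3.907311, -9.205049)
h = r sin θ − e = -9.205049 − 2 = -11.205049
x = r cos θ + √(L² − h²) = 3.907311 + 270.768253 = 274.675564

274.6756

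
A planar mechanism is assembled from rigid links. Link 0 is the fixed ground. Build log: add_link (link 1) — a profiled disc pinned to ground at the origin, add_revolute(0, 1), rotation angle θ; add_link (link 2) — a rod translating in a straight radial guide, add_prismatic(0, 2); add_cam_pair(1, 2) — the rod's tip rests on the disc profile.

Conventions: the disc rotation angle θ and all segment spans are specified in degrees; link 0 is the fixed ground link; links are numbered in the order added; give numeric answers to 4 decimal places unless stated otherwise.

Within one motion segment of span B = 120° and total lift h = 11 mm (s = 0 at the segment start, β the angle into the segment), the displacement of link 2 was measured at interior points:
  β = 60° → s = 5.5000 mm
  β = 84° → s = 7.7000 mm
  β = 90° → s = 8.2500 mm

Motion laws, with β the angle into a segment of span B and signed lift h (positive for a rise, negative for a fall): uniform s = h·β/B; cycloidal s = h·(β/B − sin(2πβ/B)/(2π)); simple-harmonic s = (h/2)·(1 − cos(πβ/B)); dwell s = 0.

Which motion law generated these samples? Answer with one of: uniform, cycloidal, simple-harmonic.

candidates at β/B = r: uniform s = h·r (linear in β); cycloidal s = h·(r − sin(2πr)/(2π)); simple-harmonic s = (h/2)(1 − cos(πr))
β=60°: printed 5.5000 | uniform 5.5000, cycloidal 5.5000, simple-harmonic 5.5000
β=84°: printed 7.7000 | uniform 7.7000, cycloidal 9.3650, simple-harmonic 8.7328
β=90°: printed 8.2500 | uniform 8.2500, cycloidal 10.0007, simple-harmonic 9.3891
only one law matches every sample → uniform

uniform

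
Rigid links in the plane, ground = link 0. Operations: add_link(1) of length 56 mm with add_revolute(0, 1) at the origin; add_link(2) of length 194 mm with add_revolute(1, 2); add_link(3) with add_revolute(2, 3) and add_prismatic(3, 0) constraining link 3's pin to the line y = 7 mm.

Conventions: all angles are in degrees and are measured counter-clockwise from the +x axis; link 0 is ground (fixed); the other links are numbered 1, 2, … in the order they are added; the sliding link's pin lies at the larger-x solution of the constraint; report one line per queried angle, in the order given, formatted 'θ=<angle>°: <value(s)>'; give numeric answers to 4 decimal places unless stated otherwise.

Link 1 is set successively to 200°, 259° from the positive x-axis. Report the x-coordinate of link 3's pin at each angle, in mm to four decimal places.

geometry: r = 56 mm, L = 194 mm, e = 7 mm
θ=200°: crank pin P = (r cos θ, r sin θ) = (-52.622787, -19.153128)
θ=200°: h = r sin θ − e = -19.153128 − 7 = -26.153128
θ=200°: x = r cos θ + √(L² − h²) = -52.622787 + 192.229066 = 139.606279
θ=259°: crank pin P = (r cos θ, r sin θ) = (-10.685304, -54.971122)
θ=259°: h = r sin θ − e = -54.971122 − 7 = -61.971122
θ=259°: x = r cos θ + √(L² − h²) = -10.685304 + 183.835742 = 173.150438

θ=200°: 139.6063
θ=259°: 173.1504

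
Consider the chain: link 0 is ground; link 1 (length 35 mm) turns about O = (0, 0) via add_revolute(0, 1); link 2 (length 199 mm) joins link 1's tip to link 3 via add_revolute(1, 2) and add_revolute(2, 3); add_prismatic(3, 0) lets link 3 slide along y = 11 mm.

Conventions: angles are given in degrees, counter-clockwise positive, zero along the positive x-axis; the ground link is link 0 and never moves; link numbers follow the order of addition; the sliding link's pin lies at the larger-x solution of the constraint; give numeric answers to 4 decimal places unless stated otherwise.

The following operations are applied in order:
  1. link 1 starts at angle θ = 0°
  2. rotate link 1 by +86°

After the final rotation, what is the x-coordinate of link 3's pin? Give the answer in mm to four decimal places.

geometry: r = 35 mm, L = 199 mm, e = 11 mm; θ starts at 0°
rotate link 1 by +86°: θ ← 0° +86° = 86°
crank pin P = (r cos θ, r sin θ) = (2.441477, 34.914742)
h = r sin θ − e = 34.914742 − 11 = 23.914742
x = r cos θ + √(L² − h²) = 2.441477 + 197.557802 = 199.999279

199.9993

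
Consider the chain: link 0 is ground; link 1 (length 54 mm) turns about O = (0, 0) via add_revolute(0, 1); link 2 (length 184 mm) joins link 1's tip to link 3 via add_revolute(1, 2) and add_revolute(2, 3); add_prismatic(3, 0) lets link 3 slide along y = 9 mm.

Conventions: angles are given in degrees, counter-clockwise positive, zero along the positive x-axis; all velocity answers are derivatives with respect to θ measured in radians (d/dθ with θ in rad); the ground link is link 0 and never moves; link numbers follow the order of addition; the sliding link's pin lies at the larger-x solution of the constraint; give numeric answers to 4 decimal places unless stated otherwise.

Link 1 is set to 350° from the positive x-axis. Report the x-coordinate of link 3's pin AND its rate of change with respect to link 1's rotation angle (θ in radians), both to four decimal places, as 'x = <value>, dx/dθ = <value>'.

geometry: r = 54 mm, L = 184 mm, e = 9 mm
crank pin P = (r cos θ, r sin θ) = (53.179619, -9.377002)
h = r sin θ − e = -9.377002 − 9 = -18.377002
x = r cos θ + √(L² − h²) = 53.179619 + 183.079998 = 236.259617
dx/dθ = −r sin θ − h·r cos θ/√(L² − h²) (θ in radians; h = -18.377002) = 14.715007

x = 236.2596, dx/dθ = 14.7150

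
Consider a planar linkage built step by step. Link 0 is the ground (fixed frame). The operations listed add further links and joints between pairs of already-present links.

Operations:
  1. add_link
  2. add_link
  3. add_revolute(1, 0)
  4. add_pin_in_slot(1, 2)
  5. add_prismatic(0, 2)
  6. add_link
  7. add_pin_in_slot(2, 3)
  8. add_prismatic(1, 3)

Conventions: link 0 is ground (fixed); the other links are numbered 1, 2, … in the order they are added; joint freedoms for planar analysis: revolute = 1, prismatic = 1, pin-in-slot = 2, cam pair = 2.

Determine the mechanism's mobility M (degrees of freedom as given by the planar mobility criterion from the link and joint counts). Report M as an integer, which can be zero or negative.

ground; <1,0,0>
#1 <2,0,0>
#2 <3,0,0>
R:1↔0 J1 <3,1,0>
PS:1↔2 J2 <3,1,1>
P:0↔2 J1 <3,2,1>
#3 <4,2,1>
PS:2↔3 J2 <4,2,2>
P:1↔3 J1 <4,3,2>
3×3 − 2×3 − 1×2 = 1

M = 1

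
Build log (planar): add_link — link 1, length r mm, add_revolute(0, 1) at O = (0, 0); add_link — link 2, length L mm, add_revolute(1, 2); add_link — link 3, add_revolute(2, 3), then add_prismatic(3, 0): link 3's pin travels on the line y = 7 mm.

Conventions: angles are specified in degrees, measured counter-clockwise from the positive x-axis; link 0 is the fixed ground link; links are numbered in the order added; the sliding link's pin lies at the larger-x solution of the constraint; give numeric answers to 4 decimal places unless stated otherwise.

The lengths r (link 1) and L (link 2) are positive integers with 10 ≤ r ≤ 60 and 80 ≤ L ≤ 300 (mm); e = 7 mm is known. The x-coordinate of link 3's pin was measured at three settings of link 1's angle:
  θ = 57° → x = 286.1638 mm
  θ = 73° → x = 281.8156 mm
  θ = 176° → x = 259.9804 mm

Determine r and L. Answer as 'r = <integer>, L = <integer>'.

constraint per measurement: (x − r cos θ)² + (r sin θ − e)² = L²
subtracting the θ₁ and θ₂ equations cancels the r² and L² terms:
r = (x₁² − x₂²) / (2[(x₁cos θ₁ + e sin θ₁) − (x₂cos θ₂ + e sin θ₂)]) = 17.0001 → r = 17
L² = (x₁ − r cos θ₁)² + (r sin θ₁ − e)² = 76729.0137 → L = 277.0000 → L = 277
check at θ₃=176°: x = 259.9804 (printed 259.9804) ✓

r = 17, L = 277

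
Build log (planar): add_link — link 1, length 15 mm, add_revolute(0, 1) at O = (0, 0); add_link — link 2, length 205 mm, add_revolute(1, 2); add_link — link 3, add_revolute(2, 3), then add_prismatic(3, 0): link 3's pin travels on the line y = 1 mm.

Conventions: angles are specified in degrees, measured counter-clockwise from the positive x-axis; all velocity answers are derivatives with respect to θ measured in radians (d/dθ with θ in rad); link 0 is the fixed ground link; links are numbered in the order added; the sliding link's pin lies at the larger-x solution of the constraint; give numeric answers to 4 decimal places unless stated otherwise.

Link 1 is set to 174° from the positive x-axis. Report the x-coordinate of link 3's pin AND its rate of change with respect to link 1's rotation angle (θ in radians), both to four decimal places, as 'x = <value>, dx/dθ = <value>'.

geometry: r = 15 mm, L = 205 mm, e = 1 mm
crank pin P = (r cos θ, r sin θ) = (-14.917828, 1.567927)
h = r sin θ − e = 1.567927 − 1 = 0.567927
x = r cos θ + √(L² − h²) = -14.917828 + 204.999213 = 190.081385
dx/dθ = −r sin θ − h·r cos θ/√(L² − h²) (θ in radians; h = 0.567927) = -1.526599

x = 190.0814, dx/dθ = -1.5266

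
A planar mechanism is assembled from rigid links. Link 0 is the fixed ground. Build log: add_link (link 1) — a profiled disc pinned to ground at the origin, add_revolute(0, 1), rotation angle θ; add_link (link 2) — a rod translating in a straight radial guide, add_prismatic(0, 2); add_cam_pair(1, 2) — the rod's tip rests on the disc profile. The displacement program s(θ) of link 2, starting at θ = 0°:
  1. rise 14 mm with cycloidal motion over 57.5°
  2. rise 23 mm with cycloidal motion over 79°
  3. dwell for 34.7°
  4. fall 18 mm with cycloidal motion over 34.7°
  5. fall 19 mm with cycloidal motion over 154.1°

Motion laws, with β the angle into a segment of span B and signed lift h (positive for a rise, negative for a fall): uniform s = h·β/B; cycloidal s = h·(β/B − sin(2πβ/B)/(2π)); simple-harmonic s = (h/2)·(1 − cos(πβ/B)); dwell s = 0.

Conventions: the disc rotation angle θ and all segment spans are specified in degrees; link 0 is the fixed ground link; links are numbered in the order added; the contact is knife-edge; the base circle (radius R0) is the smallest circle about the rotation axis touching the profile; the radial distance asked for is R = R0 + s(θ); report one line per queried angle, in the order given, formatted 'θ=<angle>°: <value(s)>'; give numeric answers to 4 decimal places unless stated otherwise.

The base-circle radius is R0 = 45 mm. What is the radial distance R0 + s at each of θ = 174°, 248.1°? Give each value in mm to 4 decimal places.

seg 1 [0°–57.5°] cycloidal, h=14: full span → s += 14 → s = 14.0000
seg 2 [57.5°–136.5°] cycloidal, h=23: full span → s += 23 → s = 37.0000
seg 3 [136.5°–171.2°] dwell: s stays 37.0000
seg 4 [171.2°–205.9°] cycloidal, h=-18: θ=174° here. β=2.8, B=34.7. -18·(0.0807 − sin(2π·0.0807)/(2π)) = -0.0614 → s = 36.9386
seg 4 [171.2°–205.9°] cycloidal, h=-18: full span → s += -18 → s = 19.0000
seg 5 [205.9°–360°] cycloidal, h=-19: θ=248.1° here. β=42.2, B=154.1. -19·(0.2738 − sin(2π·0.2738)/(2π)) = -2.2131 → s = 16.7869
θ=174°: R = R0 + s = 45 + 36.9386 = 81.9386
θ=248.1°: R = R0 + s = 45 + 16.7869 = 61.7869

θ=174°: 81.9386
θ=248.1°: 61.7869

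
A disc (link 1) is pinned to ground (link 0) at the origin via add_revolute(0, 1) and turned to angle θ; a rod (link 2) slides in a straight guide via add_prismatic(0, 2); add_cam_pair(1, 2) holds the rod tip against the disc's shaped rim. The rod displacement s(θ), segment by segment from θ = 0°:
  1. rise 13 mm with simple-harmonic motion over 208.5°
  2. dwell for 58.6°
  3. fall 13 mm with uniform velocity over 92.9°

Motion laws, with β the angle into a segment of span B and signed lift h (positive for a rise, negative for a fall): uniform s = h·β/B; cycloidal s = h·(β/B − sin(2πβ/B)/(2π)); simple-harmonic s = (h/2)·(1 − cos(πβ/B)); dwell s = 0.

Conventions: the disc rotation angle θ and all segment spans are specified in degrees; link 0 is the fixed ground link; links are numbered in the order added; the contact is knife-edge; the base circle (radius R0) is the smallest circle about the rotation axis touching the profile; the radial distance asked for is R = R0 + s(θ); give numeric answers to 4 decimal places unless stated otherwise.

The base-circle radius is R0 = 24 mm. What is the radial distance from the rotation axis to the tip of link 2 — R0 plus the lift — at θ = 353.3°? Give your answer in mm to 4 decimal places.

segment 1 (0° to 208.5°, simple-harmonic, h = 13) is passed completely: s = 0.0000 + (13) = 13.0000
segment 2 (208.5° to 267.1°, dwell): s unchanged at 13.0000
θ = 353.3° falls in segment 3 (267.1° to 360°, uniform, h = -13): β = 353.3 − 267.1 = 86.2°, B = 92.9°; Δs = -13·86.2/92.9 = -12.0624; s = 13.0000 − 12.0624 = 0.9376
R = R0 + s = 24 + 0.9376 = 24.9376

24.9376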